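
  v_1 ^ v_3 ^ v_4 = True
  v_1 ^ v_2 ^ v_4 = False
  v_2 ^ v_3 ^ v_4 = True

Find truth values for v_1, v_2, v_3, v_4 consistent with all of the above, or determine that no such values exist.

v_1 = False, v_2 = False, v_3 = True, v_4 = False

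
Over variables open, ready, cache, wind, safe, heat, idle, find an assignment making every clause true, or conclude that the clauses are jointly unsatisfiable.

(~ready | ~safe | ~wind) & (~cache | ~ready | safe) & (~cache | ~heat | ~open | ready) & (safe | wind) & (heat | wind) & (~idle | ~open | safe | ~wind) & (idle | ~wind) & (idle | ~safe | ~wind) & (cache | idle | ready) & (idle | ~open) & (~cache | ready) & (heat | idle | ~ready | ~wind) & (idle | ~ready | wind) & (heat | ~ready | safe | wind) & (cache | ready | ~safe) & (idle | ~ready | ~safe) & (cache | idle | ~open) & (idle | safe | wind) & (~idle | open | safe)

Set open = True.
  then (idle | ~open) forces idle = True.
Try ready = False:
  (~cache | ready) forces cache = False.
  (cache | ready | ~safe) forces safe = False.
  (safe | wind) forces wind = True.
  clause (~idle | ~open | safe | ~wind) is falsified — backtrack.
So ready = True.
Set cache = False.
Set wind = False.
  then (safe | wind) forces safe = True.
  then (heat | wind) forces heat = True.
All clauses satisfied.

open = True; ready = True; cache = False; wind = False; safe = True; heat = True; idle = True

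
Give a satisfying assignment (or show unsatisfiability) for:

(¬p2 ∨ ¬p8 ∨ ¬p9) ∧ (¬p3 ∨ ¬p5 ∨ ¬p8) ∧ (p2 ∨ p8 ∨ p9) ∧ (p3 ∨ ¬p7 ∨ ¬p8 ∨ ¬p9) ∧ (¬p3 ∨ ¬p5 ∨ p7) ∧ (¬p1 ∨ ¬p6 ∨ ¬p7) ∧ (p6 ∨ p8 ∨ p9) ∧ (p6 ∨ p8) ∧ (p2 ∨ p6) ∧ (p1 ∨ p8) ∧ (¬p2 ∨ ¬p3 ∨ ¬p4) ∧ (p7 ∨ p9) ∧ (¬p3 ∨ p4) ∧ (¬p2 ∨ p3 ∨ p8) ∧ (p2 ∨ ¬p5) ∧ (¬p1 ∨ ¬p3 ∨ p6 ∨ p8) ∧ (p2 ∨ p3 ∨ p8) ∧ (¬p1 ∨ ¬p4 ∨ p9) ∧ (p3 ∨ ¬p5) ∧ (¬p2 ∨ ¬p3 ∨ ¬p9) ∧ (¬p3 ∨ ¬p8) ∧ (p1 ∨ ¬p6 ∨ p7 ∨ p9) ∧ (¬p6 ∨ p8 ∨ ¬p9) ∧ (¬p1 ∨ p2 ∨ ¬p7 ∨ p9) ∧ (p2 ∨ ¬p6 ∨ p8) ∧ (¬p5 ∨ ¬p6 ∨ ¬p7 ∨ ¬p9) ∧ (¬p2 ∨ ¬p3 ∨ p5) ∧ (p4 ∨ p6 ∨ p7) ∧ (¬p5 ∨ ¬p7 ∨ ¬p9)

p1 = False, p2 = True, p3 = False, p4 = True, p5 = False, p6 = True, p7 = True, p8 = True, p9 = False

Set p1 = False.
  then (p1 ∨ p8) forces p8 = True.
  then (¬p3 ∨ ¬p8) forces p3 = False.
  then (p3 ∨ ¬p5) forces p5 = False.
Set p2 = True.
  then (¬p2 ∨ ¬p8 ∨ ¬p9) forces p9 = False.
  then (p7 ∨ p9) forces p7 = True.
Set p4 = True.
Set p6 = True.
All clauses satisfied.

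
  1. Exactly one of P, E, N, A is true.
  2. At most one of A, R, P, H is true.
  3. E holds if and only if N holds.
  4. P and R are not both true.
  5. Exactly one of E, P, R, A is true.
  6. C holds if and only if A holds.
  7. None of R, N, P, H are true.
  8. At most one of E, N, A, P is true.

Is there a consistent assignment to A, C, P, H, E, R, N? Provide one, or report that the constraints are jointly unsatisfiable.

A = True, C = True, P = False, H = False, E = False, R = False, N = False

  (1) {P, E, N, A}: 1 true — exactly one ✓
  (2) {A, R, P, H}: 1 true — at most one ✓
  (3) E=F, N=F — same ✓
  (4) P=F, R=F — not both ✓
  (5) {E, P, R, A}: 1 true — exactly one ✓
  (6) C=T, A=T — same ✓
  (7) {R, N, P, H}: 0 true — none ✓
  (8) {E, N, A, P}: 1 true — at most one ✓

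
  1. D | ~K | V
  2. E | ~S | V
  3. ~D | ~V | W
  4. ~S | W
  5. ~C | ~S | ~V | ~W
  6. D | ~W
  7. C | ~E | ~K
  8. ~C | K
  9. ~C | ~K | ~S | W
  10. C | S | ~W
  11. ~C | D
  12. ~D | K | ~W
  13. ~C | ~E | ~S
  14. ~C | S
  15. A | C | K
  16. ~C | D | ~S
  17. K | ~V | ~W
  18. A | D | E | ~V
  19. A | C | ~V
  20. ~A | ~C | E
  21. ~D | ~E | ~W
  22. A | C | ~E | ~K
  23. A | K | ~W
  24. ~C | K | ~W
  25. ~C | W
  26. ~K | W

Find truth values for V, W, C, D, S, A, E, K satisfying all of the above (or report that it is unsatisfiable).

Set V = True.
Set W = True.
  then (D | ~W) forces D = True.
  then (~D | K | ~W) forces K = True.
  then (~D | ~E | ~W) forces E = False.
Try C = True:
  (~C | ~S | ~V | ~W) forces S = False.
  clause (~C | S) is falsified — backtrack.
So C = False.
  then (C | S | ~W) forces S = True.
  then (A | C | ~V) forces A = True.
All clauses satisfied.

V = True, W = True, C = False, D = True, S = True, A = True, E = False, K = True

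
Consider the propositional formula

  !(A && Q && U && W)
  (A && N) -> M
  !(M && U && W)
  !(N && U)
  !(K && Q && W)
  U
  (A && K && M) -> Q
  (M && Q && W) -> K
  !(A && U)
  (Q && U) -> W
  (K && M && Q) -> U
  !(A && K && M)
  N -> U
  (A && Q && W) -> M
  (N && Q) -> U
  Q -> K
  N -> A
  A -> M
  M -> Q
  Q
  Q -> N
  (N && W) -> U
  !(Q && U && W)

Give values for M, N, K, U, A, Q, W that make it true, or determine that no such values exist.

The formula is unsatisfiable.

Case U = True:
  (!A || !U) forces A = False.
  (!N || !U) forces N = False.
  (N || !Q) forces Q = False.
  Clause (Q) is falsified — contradiction.
Case U = False:
  Clause (U) is falsified — contradiction.
Both cases fail, so the formula is unsatisfiable.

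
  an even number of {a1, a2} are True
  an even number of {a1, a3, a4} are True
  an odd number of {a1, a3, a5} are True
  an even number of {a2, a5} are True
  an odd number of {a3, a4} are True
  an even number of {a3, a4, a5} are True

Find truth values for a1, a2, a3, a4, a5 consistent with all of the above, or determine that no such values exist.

a1=T; a2=T; a3=T; a4=F; a5=T

{a1, a2}: 2 true → even ✓
{a1, a3, a4}: 2 true → even ✓
{a1, a3, a5}: 3 true → odd ✓
{a2, a5}: 2 true → even ✓
{a3, a4}: 1 true → odd ✓
{a3, a4, a5}: 2 true → even ✓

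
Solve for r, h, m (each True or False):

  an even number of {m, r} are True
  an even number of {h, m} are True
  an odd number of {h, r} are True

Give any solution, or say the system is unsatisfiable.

Unsatisfiable

Adding constraints 1, 2, 3 mod 2: every variable appears an even number of times on the left, so the left side is 0.
But the right sides sum to 1 (mod 2). 0 ≠ 1 — the system is inconsistent.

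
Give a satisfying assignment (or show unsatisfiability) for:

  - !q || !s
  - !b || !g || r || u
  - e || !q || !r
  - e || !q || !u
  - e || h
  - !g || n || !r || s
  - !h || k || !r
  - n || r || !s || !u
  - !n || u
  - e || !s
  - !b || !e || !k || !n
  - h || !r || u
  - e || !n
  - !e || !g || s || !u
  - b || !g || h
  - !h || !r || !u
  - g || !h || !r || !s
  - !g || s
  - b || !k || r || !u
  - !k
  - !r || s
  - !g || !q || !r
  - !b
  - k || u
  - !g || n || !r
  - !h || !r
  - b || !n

Unit clause (!k) forces k = False.
Unit clause (!b) forces b = False.
In (k || u) only u is left, so u = True.
In (b || !n) only !n is left, so n = False.
Set e = True.
Set g = False.
Set q = False.
Set r = True.
  then (!h || k || !r) forces h = False.
  then (!r || s) forces s = True.
All clauses satisfied.

n = False, k = False, e = True, g = False, u = True, q = False, b = False, r = True, h = False, s = True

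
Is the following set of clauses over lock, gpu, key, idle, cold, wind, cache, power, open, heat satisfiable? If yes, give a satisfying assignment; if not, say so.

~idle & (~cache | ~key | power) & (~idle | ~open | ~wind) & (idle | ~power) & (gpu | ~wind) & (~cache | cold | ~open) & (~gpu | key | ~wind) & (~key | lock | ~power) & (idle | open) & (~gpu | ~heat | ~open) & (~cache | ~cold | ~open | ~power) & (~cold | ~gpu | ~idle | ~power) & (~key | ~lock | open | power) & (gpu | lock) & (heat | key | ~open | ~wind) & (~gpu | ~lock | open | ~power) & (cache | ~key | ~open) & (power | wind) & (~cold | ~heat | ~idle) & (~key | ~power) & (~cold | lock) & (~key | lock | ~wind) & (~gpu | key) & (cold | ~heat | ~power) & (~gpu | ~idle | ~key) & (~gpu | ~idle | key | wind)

Case idle = True:
  Clause (~idle) is falsified — contradiction.
Case idle = False:
  (idle | ~power) forces power = False.
  (idle | open) forces open = True.
  (power | wind) forces wind = True.
  (gpu | ~wind) forces gpu = True.
  (~gpu | key | ~wind) forces key = True.
  (~cache | ~key | power) forces cache = False.
  Clause (cache | ~key | ~open) is falsified — contradiction.
Both cases fail, so the formula is unsatisfiable.

Unsatisfiable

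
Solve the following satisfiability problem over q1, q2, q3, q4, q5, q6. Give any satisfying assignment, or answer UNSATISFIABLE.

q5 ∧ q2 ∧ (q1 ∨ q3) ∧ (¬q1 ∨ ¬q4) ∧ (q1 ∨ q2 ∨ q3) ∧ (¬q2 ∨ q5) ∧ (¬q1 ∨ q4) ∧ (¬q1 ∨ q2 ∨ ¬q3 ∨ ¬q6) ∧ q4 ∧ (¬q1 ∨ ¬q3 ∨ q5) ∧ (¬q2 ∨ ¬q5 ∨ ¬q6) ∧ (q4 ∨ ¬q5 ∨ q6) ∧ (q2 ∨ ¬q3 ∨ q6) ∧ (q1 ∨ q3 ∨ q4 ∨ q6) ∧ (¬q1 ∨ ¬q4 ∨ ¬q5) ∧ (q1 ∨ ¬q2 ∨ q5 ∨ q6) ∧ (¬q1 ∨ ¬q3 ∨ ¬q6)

q1: False, q2: True, q3: True, q4: True, q5: True, q6: False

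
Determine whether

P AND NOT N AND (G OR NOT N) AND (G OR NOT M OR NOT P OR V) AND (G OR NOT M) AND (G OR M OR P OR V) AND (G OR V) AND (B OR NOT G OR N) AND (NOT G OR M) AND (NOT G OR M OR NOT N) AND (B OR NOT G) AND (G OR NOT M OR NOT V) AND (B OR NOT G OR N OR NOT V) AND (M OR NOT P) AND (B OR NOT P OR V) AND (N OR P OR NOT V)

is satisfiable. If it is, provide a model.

B: True; N: False; V: True; G: True; M: True; P: True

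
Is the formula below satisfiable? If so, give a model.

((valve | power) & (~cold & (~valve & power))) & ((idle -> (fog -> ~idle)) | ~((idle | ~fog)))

idle = False, power = True, fog = True, valve = False, cold = False

  (valve | power) & (~cold & (~valve & power)) = True
    valve | power = True
    ~cold & (~valve & power) = True
      ~cold = True
      ~valve & power = True
        ~valve = True
  (idle -> (fog -> ~idle)) | ~((idle | ~fog)) = True
    idle -> (fog -> ~idle) = True
      fog -> ~idle = True
        ~idle = True
    ~((idle | ~fog)) = True
      idle | ~fog = False
        ~fog = False
Both conjuncts True, so the formula holds.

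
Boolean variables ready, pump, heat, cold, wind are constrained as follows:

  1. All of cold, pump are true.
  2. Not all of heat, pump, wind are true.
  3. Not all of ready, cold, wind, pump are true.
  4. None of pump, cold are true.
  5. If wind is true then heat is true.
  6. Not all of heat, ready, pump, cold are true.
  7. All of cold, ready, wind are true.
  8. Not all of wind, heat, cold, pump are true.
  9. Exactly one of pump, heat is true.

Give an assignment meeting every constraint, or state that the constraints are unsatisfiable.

Case pump = True:
  Constraint (4) is violated (pump=T) — contradiction.
Case pump = False:
  Constraint (1) is violated (pump=F) — contradiction.
Both cases fail — unsatisfiable.

UNSATISFIABLE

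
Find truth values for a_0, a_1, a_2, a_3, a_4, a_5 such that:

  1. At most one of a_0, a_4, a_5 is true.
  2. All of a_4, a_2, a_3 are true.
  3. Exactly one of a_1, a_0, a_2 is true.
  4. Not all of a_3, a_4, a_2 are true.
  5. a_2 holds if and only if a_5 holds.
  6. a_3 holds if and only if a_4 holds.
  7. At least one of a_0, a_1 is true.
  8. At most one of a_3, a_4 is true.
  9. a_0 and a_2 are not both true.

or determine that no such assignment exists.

Unsatisfiable — no assignment works.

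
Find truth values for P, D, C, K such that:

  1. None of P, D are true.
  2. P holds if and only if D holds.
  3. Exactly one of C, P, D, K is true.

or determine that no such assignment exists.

P: False, D: False, C: False, K: True

  (1) {P, D}: 0 true — none ✓
  (2) P=F, D=F — same ✓
  (3) {C, P, D, K}: 1 true — exactly one ✓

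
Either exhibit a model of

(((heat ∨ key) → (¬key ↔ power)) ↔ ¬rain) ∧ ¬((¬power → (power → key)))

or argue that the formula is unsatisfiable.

The formula is unsatisfiable.

The conjunct ¬((¬power → (power → key))) is unsatisfiable on its own:
  power=F, key=F: evaluates to False.
  power=F, key=T: evaluates to False.
  power=T, key=F: evaluates to False.
  power=T, key=T: evaluates to False.
So the whole conjunction is unsatisfiable.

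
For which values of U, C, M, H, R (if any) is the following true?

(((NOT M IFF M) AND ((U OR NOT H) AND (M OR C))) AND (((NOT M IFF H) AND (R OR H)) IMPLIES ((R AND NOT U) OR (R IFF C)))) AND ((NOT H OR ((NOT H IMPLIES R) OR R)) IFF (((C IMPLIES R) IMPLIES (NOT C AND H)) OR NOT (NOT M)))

The formula is unsatisfiable.

The conjunct NOT M IFF M is unsatisfiable on its own:
  M=F: evaluates to False.
  M=T: evaluates to False.
So the whole conjunction is unsatisfiable.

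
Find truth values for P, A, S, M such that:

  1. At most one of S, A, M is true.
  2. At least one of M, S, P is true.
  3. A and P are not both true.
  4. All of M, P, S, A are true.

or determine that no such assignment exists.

Unsatisfiable — no assignment works.

Case P = True:
  (3) with P=T forces A = False.
  Constraint (4) is violated (A=F) — contradiction.
Case P = False:
  Constraint (4) is violated (P=F) — contradiction.
Both cases fail — unsatisfiable.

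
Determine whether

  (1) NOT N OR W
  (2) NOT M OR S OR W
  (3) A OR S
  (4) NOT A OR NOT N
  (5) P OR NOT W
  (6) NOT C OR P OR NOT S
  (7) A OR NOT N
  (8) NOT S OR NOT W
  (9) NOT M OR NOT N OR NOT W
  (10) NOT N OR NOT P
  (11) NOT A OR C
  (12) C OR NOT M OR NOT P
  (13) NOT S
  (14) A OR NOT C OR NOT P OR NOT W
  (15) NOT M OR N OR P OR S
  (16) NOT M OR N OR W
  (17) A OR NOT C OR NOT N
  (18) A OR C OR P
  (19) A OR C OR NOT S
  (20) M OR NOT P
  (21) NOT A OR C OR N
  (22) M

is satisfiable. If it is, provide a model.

Unit clause (NOT S) forces S = False.
Unit clause (M) forces M = True.
In (NOT M OR S OR W) only W is left, so W = True.
In (A OR S) only A is left, so A = True.
In (NOT A OR NOT N) only NOT N is left, so N = False.
In (P OR NOT W) only P is left, so P = True.
In (NOT A OR C) only C is left, so C = True.
All clauses satisfied.

P: True, S: False, M: True, W: True, A: True, N: False, C: True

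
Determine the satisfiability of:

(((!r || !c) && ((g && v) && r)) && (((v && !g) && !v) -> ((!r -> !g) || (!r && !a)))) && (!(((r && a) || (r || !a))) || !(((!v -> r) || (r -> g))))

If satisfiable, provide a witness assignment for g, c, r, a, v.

Case r = True: the conjunct !(((r && a) || (r || !a))) || !(((!v -> r) || (r -> g))) becomes !True || !True = False.
Case r = False: the conjunct r is False.
Both cases fail — unsatisfiable.

The formula is unsatisfiable.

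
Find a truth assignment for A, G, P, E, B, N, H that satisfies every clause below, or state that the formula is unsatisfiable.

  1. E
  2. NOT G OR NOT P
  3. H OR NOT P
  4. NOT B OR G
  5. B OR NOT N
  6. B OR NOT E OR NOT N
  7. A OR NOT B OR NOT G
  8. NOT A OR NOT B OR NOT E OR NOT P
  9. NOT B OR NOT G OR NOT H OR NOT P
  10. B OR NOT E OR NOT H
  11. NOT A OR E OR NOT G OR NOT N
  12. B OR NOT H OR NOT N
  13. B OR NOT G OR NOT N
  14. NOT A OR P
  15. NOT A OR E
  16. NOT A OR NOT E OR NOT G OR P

Unit clause (E) forces E = True.
Try A = True:
  (NOT A OR P) forces P = True.
  (NOT G OR NOT P) forces G = False.
  (H OR NOT P) forces H = True.
  (NOT B OR G) forces B = False.
  clause (B OR NOT E OR NOT H) is falsified — backtrack.
So A = False.
Set G = True.
  then (NOT G OR NOT P) forces P = False.
  then (A OR NOT B OR NOT G) forces B = False.
  then (B OR NOT E OR NOT H) forces H = False.
  then (B OR NOT G OR NOT N) forces N = False.
All clauses satisfied.

A: False, G: True, P: False, E: True, B: False, N: False, H: False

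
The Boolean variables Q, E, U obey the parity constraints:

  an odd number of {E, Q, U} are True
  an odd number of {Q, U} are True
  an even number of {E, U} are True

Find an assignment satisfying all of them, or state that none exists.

Q: True, E: False, U: False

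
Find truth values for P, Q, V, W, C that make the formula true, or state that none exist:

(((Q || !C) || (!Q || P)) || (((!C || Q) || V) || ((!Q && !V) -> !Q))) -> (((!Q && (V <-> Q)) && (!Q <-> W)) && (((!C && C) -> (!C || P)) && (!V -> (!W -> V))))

P: False, Q: False, V: False, W: True, C: False

  (((Q || !C) || (!Q || P)) || (((!C || Q) || V) || ((!Q && !V) -> !Q))) -> (((!Q && (V <-> Q)) && (!Q <-> W)) && (((!C && C) -> (!C || P)) && (!V -> (!W -> V)))) = True
    ((Q || !C) || (!Q || P)) || (((!C || Q) || V) || ((!Q && !V) -> !Q)) = True
      (Q || !C) || (!Q || P) = True
        Q || !C = True
          !C = True
        !Q || P = True
          !Q = True
      ((!C || Q) || V) || ((!Q && !V) -> !Q) = True
        (!C || Q) || V = True
          !C || Q = True
            !C = True
        (!Q && !V) -> !Q = True
          !Q && !V = True
            !Q = True
            !V = True
          !Q = True
    ((!Q && (V <-> Q)) && (!Q <-> W)) && (((!C && C) -> (!C || P)) && (!V -> (!W -> V))) = True
      (!Q && (V <-> Q)) && (!Q <-> W) = True
        !Q && (V <-> Q) = True
          !Q = True
          V <-> Q = True
        !Q <-> W = True
          !Q = True
      ((!C && C) -> (!C || P)) && (!V -> (!W -> V)) = True
        (!C && C) -> (!C || P) = True
          !C && C = False
            !C = True
          !C || P = True
            !C = True
        !V -> (!W -> V) = True
          !V = True
          !W -> V = True
            !W = False
The formula evaluates to True.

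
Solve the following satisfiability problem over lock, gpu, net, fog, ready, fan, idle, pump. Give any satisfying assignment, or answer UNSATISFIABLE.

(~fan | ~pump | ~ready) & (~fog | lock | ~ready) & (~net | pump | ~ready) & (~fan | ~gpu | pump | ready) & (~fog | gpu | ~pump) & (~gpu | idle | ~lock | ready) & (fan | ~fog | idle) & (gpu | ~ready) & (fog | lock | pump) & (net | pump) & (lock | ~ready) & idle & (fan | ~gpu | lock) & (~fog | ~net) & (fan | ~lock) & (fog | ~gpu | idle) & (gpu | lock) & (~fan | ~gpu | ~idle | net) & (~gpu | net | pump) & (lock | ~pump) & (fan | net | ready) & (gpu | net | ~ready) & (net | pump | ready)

Unit clause (idle) forces idle = True.
Set lock = True.
  then (fan | ~lock) forces fan = True.
Set gpu = False.
  then (gpu | ~ready) forces ready = False.
Set net = False.
  then (net | pump) forces pump = True.
  then (~fog | gpu | ~pump) forces fog = False.
All clauses satisfied.

lock=T, gpu=F, net=F, fog=F, ready=F, fan=T, idle=T, pump=T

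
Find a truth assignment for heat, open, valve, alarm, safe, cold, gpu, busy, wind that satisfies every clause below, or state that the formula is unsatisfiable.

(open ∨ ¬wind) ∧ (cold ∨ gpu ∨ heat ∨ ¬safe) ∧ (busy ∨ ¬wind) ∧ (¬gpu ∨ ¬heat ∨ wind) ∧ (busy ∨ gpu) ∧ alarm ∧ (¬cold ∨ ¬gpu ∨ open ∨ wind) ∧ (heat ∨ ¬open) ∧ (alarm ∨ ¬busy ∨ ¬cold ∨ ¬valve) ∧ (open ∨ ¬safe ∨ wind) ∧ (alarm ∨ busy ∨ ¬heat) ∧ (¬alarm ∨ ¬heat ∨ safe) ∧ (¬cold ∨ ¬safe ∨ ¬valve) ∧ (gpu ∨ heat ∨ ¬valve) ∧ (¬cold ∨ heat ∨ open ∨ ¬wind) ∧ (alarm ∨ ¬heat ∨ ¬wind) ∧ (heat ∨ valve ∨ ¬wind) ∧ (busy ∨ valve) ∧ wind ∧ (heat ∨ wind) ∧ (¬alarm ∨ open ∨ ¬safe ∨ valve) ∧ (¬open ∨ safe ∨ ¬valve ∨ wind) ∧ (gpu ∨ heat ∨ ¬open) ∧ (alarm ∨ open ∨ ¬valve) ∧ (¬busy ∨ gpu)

heat=T, open=T, valve=F, alarm=T, safe=T, cold=T, gpu=T, busy=T, wind=T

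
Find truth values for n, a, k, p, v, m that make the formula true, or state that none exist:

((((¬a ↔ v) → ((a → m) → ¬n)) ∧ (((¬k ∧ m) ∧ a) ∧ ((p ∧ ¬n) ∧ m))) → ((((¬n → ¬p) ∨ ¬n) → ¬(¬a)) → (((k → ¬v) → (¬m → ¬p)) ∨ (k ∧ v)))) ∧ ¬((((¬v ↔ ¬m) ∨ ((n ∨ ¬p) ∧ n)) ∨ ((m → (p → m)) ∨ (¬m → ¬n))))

No satisfying assignment exists.

The conjunct ¬((((¬v ↔ ¬m) ∨ ((n ∨ ¬p) ∧ n)) ∨ ((m → (p → m)) ∨ (¬m → ¬n)))) is unsatisfiable on its own:
  n = True: this becomes ¬((True ∨ ((m → (p → m)) ∨ m))) = False.
  n = False: this becomes ¬(((¬v ↔ ¬m) ∨ True)) = False.
So the whole conjunction is unsatisfiable.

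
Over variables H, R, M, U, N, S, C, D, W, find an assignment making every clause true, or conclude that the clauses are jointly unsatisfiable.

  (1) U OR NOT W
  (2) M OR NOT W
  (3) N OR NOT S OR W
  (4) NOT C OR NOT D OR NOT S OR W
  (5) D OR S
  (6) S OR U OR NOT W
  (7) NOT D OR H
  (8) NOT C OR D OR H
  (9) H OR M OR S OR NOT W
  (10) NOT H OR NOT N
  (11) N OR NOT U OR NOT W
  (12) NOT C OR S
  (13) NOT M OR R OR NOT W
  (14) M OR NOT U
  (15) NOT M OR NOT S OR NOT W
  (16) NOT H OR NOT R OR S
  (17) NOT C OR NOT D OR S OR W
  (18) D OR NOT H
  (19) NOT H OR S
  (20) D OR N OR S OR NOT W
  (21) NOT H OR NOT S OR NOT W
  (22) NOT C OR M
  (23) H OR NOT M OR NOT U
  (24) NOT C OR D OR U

H=F, R=F, M=F, U=F, N=T, S=T, C=F, D=F, W=F

Try H = True:
  (NOT H OR NOT N) forces N = False.
  (D OR NOT H) forces D = True.
  (NOT H OR S) forces S = True.
  (N OR NOT S OR W) forces W = True.
  clause (NOT H OR NOT S OR NOT W) is falsified — backtrack.
So H = False.
  then (NOT D OR H) forces D = False.
  then (NOT C OR D OR H) forces C = False.
  then (D OR S) forces S = True.
Set R = False.
Set M = False.
  then (M OR NOT W) forces W = False.
  then (N OR NOT S OR W) forces N = True.
  then (M OR NOT U) forces U = False.
All clauses satisfied.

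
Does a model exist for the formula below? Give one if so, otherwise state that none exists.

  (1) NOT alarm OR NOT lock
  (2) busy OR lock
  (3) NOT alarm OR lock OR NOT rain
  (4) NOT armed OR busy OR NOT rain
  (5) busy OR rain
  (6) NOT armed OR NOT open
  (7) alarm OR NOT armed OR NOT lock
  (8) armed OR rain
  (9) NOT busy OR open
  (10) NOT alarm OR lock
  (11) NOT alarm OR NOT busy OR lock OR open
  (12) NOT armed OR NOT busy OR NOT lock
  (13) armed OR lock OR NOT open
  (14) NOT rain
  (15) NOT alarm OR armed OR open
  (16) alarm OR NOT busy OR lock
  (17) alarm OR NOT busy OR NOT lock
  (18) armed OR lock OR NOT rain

Case rain = True:
  Clause (NOT rain) is falsified — contradiction.
Case rain = False:
  (busy OR rain) forces busy = True.
  (armed OR rain) forces armed = True.
  (NOT armed OR NOT open) forces open = False.
  Clause (NOT busy OR open) is falsified — contradiction.
Both cases fail, so the formula is unsatisfiable.

Unsatisfiable — no assignment works.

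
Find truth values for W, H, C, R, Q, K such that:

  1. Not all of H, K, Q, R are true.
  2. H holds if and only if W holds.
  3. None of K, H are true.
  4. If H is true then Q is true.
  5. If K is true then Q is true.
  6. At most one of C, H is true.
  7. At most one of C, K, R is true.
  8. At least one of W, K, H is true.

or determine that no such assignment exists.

Unsatisfiable — no assignment works.

Case H = True:
  Constraint (3) is violated (H=T) — contradiction.
Case H = False:
  (2) with H=F forces W = False.
  (3) forces K = False.
  Constraint (8) is violated (W=F, K=F, H=F) — contradiction.
Both cases fail — unsatisfiable.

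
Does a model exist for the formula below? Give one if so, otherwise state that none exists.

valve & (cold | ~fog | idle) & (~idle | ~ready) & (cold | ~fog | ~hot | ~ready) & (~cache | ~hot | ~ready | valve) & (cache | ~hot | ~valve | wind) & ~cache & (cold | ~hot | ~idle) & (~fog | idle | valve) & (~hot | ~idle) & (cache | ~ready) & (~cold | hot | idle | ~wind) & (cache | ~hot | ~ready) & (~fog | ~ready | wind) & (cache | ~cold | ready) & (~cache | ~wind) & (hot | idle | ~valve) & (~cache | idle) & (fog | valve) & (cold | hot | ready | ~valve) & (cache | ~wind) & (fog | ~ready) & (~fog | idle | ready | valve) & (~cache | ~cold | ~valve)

No satisfying assignment exists.

Case cache = True:
  Clause (~cache) is falsified — contradiction.
Case cache = False:
  (valve) forces valve = True.
  (cache | ~ready) forces ready = False.
  (cache | ~cold | ready) forces cold = False.
  (cold | hot | ready | ~valve) forces hot = True.
  (cache | ~hot | ~valve | wind) forces wind = True.
  Clause (cache | ~wind) is falsified — contradiction.
Both cases fail, so the formula is unsatisfiable.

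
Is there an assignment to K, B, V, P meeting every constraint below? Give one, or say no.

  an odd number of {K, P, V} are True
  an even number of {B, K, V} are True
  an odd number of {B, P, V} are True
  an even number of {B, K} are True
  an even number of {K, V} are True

K = False; B = False; V = False; P = True

{K, P, V}: 1 true → odd ✓
{B, K, V}: 0 true → even ✓
{B, P, V}: 1 true → odd ✓
{B, K}: 0 true → even ✓
{K, V}: 0 true → even ✓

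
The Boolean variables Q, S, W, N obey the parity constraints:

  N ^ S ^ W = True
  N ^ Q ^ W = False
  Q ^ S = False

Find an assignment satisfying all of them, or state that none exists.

The formula is unsatisfiable.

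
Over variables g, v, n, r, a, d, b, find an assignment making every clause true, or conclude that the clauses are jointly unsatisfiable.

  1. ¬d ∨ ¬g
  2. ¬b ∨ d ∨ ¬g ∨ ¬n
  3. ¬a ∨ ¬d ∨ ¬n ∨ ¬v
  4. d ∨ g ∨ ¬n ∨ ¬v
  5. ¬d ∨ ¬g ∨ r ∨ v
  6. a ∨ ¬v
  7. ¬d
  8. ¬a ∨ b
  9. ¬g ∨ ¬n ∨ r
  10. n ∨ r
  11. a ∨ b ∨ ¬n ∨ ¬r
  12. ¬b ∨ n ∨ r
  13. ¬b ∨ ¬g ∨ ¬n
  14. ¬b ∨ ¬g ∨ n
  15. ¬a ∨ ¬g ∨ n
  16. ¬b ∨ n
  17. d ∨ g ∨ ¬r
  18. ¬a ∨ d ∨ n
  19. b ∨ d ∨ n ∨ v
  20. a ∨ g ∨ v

Unit clause (¬d) forces d = False.
Set g = False.
  then (d ∨ g ∨ ¬r) forces r = False.
  then (n ∨ r) forces n = True.
  then (d ∨ g ∨ ¬n ∨ ¬v) forces v = False.
  then (a ∨ g ∨ v) forces a = True.
  then (¬a ∨ b) forces b = True.
All clauses satisfied.

g = False; v = False; n = True; r = False; a = True; d = False; b = True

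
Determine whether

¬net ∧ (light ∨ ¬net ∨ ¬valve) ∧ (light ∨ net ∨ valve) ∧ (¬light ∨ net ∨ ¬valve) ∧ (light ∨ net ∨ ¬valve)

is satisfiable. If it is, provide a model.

net = False, light = True, valve = False

Unit clause (¬net) forces net = False.
Try light = False:
  (light ∨ net ∨ valve) forces valve = True.
  clause (light ∨ net ∨ ¬valve) is falsified — backtrack.
So light = True.
  then (¬light ∨ net ∨ ¬valve) forces valve = False.
Check each clause:
  (¬net): ¬net holds.
  (light ∨ ¬net ∨ ¬valve): light holds.
  (light ∨ net ∨ valve): light holds.
  (¬light ∨ net ∨ ¬valve): ¬valve holds.
  (light ∨ net ∨ ¬valve): light holds.
All clauses satisfied.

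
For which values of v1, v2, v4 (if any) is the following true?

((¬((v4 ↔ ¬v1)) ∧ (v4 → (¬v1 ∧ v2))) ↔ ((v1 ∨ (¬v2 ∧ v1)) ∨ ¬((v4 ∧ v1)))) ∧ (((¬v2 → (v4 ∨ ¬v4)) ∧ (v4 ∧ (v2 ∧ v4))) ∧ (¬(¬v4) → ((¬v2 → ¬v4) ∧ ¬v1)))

Case v4 = True: the formula simplifies to ((¬(¬v1) ∧ (¬v1 ∧ v2)) ↔ ((v1 ∨ (¬v2 ∧ v1)) ∨ ¬v1)) ∧ (v2 ∧ (v2 ∧ ¬v1)).
  v1 = True: the conjunct (¬(¬v1) ∧ (¬v1 ∧ v2)) ↔ ((v1 ∨ (¬v2 ∧ v1)) ∨ ¬v1) becomes (True ∧ False) ↔ (True ∨ False) = False.
  v1 = False: the conjunct (¬(¬v1) ∧ (¬v1 ∧ v2)) ↔ ((v1 ∨ (¬v2 ∧ v1)) ∨ ¬v1) becomes (False ∧ v2) ↔ (False ∨ True) = False.
Case v4 = False: the conjunct v4 is False.
Both cases fail — unsatisfiable.

No satisfying assignment exists.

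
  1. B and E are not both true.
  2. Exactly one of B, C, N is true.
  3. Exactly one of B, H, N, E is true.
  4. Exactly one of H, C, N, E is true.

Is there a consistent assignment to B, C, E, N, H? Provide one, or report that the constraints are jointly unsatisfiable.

B = False; C = False; E = False; N = True; H = False

  (1) B=F, E=F — not both ✓
  (2) {B, C, N}: 1 true — exactly one ✓
  (3) {B, H, N, E}: 1 true — exactly one ✓
  (4) {H, C, N, E}: 1 true — exactly one ✓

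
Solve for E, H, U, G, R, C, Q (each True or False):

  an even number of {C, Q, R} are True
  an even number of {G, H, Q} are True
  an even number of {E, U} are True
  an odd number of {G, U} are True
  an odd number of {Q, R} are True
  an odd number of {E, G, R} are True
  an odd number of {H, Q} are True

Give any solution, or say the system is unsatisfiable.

E: False; H: False; U: False; G: True; R: False; C: True; Q: True

{C, Q, R}: 2 true → even ✓
{G, H, Q}: 2 true → even ✓
{E, U}: 0 true → even ✓
{G, U}: 1 true → odd ✓
{Q, R}: 1 true → odd ✓
{E, G, R}: 1 true → odd ✓
{H, Q}: 1 true → odd ✓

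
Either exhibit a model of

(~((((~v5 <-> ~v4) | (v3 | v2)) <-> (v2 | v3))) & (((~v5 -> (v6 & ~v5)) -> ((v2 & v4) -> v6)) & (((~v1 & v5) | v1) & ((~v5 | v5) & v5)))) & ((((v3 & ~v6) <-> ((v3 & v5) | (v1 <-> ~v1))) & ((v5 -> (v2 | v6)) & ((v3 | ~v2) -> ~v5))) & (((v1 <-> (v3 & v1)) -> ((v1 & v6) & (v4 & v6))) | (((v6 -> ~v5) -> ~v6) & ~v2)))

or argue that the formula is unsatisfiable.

UNSATISFIABLE

Case v5 = True: the formula simplifies to (~(((v4 | (v3 | v2)) <-> (v2 | v3))) & (((v2 & v4) -> v6) & (~v1 | v1))) & ((((v3 & ~v6) <-> (v3 | (v1 <-> ~v1))) & ((v2 | v6) & ~((v3 | ~v2)))) & (((v1 <-> (v3 & v1)) -> ((v1 & v6) & (v4 & v6))) | ((~v6 -> ~v6) & ~v2))).
  v2 = True: the conjunct ~(((v4 | (v3 | v2)) <-> (v2 | v3))) becomes ~((True <-> True)) = False.
  v2 = False: the conjunct ~((v3 | ~v2)) becomes ~((v3 | True)) = False.
Case v5 = False: the conjunct v5 is False.
Both cases fail — unsatisfiable.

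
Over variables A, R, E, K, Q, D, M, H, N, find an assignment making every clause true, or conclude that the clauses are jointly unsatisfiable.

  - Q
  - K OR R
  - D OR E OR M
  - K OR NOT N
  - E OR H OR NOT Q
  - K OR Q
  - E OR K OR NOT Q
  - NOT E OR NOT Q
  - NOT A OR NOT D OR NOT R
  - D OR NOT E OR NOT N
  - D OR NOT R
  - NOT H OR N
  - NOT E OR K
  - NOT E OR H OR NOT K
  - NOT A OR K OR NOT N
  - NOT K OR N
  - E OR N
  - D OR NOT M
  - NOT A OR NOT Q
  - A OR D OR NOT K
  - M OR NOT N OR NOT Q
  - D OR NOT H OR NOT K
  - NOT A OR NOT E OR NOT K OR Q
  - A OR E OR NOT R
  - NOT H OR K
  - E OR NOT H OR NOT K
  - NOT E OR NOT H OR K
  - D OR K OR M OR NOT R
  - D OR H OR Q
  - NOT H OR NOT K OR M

Unsatisfiable — no assignment works.

Case Q = True:
  (NOT E OR NOT Q) forces E = False.
  (E OR H OR NOT Q) forces H = True.
  (E OR K OR NOT Q) forces K = True.
  Clause (E OR NOT H OR NOT K) is falsified — contradiction.
Case Q = False:
  Clause (Q) is falsified — contradiction.
Both cases fail, so the formula is unsatisfiable.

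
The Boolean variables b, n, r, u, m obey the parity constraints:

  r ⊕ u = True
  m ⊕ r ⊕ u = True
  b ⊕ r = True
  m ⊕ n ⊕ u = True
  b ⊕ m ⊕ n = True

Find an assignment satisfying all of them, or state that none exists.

b=F; n=T; r=T; u=F; m=F

r ⊕ u = T ⊕ F = True ✓
m ⊕ r ⊕ u = F ⊕ T ⊕ F = True ✓
b ⊕ r = F ⊕ T = True ✓
m ⊕ n ⊕ u = F ⊕ T ⊕ F = True ✓
b ⊕ m ⊕ n = F ⊕ F ⊕ T = True ✓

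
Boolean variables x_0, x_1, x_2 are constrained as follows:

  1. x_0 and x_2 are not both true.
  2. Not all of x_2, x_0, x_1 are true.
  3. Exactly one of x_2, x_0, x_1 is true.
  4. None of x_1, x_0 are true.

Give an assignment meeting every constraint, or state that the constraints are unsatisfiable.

x_0 = False, x_1 = False, x_2 = True

  (1) x_0=F, x_2=T — not both ✓
  (2) {x_2, x_0, x_1}: 1/3 true — not all ✓
  (3) {x_2, x_0, x_1}: 1 true — exactly one ✓
  (4) {x_1, x_0}: 0 true — none ✓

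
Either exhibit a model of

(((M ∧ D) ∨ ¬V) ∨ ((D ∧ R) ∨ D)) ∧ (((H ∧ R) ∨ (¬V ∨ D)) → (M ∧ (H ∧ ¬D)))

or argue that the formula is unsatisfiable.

D = False, M = True, R = False, H = True, V = False

  ((M ∧ D) ∨ ¬V) ∨ ((D ∧ R) ∨ D) = True
    (M ∧ D) ∨ ¬V = True
      M ∧ D = False
      ¬V = True
    (D ∧ R) ∨ D = False
      D ∧ R = False
  ((H ∧ R) ∨ (¬V ∨ D)) → (M ∧ (H ∧ ¬D)) = True
    (H ∧ R) ∨ (¬V ∨ D) = True
      H ∧ R = False
      ¬V ∨ D = True
        ¬V = True
    M ∧ (H ∧ ¬D) = True
      H ∧ ¬D = True
        ¬D = True
Both conjuncts True, so the formula holds.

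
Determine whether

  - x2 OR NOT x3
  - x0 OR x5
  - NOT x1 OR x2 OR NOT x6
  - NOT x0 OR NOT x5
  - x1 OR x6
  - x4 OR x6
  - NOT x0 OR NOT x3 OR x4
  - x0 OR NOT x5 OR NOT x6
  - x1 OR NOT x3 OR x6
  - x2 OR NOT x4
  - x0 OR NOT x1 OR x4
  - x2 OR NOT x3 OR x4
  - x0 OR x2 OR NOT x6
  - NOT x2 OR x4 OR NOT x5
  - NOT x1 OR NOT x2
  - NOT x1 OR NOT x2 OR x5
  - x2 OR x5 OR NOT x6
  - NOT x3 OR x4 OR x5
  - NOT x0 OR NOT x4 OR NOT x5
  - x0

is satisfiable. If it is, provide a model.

Unit clause (x0) forces x0 = True.
In (NOT x0 OR NOT x5) only NOT x5 is left, so x5 = False.
Try x1 = True:
  (NOT x1 OR NOT x2) forces x2 = False.
  (x2 OR NOT x3) forces x3 = False.
  (NOT x1 OR x2 OR NOT x6) forces x6 = False.
  (x4 OR x6) forces x4 = True.
  clause (x2 OR NOT x4) is falsified — backtrack.
So x1 = False.
  then (x1 OR x6) forces x6 = True.
  then (x2 OR x5 OR NOT x6) forces x2 = True.
Set x3 = False.
Set x4 = False.
All clauses satisfied.

x0 = True, x1 = False, x2 = True, x3 = False, x4 = False, x5 = False, x6 = True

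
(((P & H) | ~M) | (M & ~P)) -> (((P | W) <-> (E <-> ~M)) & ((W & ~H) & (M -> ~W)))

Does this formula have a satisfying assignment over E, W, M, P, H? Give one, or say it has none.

E: True; W: True; M: True; P: True; H: False

  (((P & H) | ~M) | (M & ~P)) -> (((P | W) <-> (E <-> ~M)) & ((W & ~H) & (M -> ~W))) = True
    ((P & H) | ~M) | (M & ~P) = False
      (P & H) | ~M = False
        P & H = False
        ~M = False
      M & ~P = False
        ~P = False
    ((P | W) <-> (E <-> ~M)) & ((W & ~H) & (M -> ~W)) = False
      (P | W) <-> (E <-> ~M) = False
        P | W = True
        E <-> ~M = False
          ~M = False
      (W & ~H) & (M -> ~W) = False
        W & ~H = True
          ~H = True
        M -> ~W = False
          ~W = False
The formula evaluates to True.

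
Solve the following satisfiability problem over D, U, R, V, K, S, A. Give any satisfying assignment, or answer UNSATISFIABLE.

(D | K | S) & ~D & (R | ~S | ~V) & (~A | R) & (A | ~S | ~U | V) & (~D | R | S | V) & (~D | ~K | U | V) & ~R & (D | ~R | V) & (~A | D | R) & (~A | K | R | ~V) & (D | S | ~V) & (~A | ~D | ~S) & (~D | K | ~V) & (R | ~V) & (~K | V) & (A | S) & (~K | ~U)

Unit clause (~D) forces D = False.
Unit clause (~R) forces R = False.
In (~A | D | R) only ~A is left, so A = False.
In (R | ~V) only ~V is left, so V = False.
In (~K | V) only ~K is left, so K = False.
In (A | S) only S is left, so S = True.
In (A | ~S | ~U | V) only ~U is left, so U = False.
All clauses satisfied.

D = False, U = False, R = False, V = False, K = False, S = True, A = False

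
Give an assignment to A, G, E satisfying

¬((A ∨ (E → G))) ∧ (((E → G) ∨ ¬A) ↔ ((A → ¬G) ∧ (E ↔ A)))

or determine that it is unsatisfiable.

Case A = True: the conjunct ¬((A ∨ (E → G))) becomes ¬((True ∨ (E → G))) = False.
Case A = False: the formula simplifies to ¬((E → G)) ∧ ¬E.
  E = True: the conjunct ¬E is False.
  E = False: the conjunct ¬((E → G)) becomes ¬((False → G)) = False.
Both cases fail — unsatisfiable.

No satisfying assignment exists.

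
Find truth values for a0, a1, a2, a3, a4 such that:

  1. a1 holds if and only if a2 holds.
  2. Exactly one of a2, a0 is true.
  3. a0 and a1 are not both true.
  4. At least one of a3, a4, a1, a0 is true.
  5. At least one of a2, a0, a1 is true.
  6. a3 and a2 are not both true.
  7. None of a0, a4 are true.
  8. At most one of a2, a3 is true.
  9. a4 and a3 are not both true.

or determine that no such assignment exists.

a0 = False; a1 = True; a2 = True; a3 = False; a4 = False

  (1) a1=T, a2=T — same ✓
  (2) {a2, a0}: 1 true — exactly one ✓
  (3) a0=F, a1=T — not both ✓
  (4) {a3, a4, a1, a0}: 1 true — at least one ✓
  (5) {a2, a0, a1}: 2 true — at least one ✓
  (6) a3=F, a2=T — not both ✓
  (7) {a0, a4}: 0 true — none ✓
  (8) {a2, a3}: 1 true — at most one ✓
  (9) a4=F, a3=F — not both ✓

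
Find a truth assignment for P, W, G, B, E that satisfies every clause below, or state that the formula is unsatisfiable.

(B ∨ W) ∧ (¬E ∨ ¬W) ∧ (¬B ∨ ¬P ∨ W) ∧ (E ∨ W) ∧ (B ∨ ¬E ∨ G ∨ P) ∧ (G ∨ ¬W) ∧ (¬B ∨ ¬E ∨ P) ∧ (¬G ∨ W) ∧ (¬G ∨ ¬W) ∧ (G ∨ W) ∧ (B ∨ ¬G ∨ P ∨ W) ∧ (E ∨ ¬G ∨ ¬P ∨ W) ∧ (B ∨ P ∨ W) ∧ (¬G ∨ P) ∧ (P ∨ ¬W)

No satisfying assignment exists.

Case G = True:
  (¬G ∨ W) forces W = True.
  Clause (¬G ∨ ¬W) is falsified — contradiction.
Case G = False:
  (G ∨ ¬W) forces W = False.
  Clause (G ∨ W) is falsified — contradiction.
Both cases fail, so the formula is unsatisfiable.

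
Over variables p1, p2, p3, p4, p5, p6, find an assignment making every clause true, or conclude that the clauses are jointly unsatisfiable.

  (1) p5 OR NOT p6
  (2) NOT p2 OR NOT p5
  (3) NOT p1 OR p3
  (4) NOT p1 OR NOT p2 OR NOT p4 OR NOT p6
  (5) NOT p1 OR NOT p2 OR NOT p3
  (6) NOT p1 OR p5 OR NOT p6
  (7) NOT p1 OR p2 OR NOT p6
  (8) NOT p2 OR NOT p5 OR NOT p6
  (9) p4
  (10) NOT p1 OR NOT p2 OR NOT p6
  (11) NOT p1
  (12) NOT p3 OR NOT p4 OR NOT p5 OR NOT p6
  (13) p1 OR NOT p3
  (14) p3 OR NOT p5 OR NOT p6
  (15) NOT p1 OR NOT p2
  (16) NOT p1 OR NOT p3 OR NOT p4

p1: False, p2: False, p3: False, p4: True, p5: True, p6: False

Unit clause (p4) forces p4 = True.
Unit clause (NOT p1) forces p1 = False.
In (p1 OR NOT p3) only NOT p3 is left, so p3 = False.
Set p2 = False.
Set p5 = True.
  then (p3 OR NOT p5 OR NOT p6) forces p6 = False.
All clauses satisfied.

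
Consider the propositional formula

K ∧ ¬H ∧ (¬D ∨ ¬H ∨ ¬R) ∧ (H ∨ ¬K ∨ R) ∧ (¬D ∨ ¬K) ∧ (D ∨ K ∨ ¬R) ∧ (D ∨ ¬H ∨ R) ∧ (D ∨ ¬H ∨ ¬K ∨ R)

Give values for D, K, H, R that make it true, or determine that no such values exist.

Unit clause (K) forces K = True.
Unit clause (¬H) forces H = False.
In (H ∨ ¬K ∨ R) only R is left, so R = True.
In (¬D ∨ ¬K) only ¬D is left, so D = False.
Check each clause:
  (K): K holds.
  (¬H): ¬H holds.
  (¬D ∨ ¬H ∨ ¬R): ¬D holds.
  (H ∨ ¬K ∨ R): R holds.
  (¬D ∨ ¬K): ¬D holds.
  (D ∨ K ∨ ¬R): K holds.
  (D ∨ ¬H ∨ R): ¬H holds.
  (D ∨ ¬H ∨ ¬K ∨ R): ¬H holds.
All clauses satisfied.

D = False, K = True, H = False, R = True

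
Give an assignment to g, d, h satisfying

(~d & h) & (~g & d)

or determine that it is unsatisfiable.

Unsatisfiable

Case d = True: the conjunct ~d is False.
Case d = False: the conjunct d is False.
Both cases fail — unsatisfiable.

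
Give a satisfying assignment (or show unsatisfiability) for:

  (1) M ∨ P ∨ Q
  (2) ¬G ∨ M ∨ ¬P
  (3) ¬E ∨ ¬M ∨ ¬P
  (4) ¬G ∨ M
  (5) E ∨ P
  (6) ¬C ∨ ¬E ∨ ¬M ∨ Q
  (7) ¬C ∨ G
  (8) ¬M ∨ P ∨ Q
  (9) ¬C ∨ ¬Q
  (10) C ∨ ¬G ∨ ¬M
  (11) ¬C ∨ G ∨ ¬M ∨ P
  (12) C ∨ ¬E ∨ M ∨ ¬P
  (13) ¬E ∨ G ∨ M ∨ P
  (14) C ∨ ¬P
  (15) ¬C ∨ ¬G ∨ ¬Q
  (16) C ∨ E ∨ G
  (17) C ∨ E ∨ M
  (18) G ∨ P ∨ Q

G = True; Q = False; P = True; M = True; E = False; C = True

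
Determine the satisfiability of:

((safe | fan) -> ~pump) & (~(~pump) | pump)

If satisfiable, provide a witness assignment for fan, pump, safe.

fan=F, pump=T, safe=F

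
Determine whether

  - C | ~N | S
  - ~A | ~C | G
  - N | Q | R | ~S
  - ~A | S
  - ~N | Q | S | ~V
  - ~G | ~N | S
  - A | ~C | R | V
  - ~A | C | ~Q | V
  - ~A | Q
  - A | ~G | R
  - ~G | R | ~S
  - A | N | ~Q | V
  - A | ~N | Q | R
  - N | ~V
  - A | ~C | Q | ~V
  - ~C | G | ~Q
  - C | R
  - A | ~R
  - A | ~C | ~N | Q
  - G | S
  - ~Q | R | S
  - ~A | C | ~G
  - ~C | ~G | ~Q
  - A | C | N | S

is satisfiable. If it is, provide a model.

Set Q = True.
Try A = False:
  (A | ~R) forces R = False.
  (A | ~G | R) forces G = False.
  (~C | G | ~Q) forces C = False.
  clause (C | R) is falsified — backtrack.
So A = True.
  then (~A | S) forces S = True.
Try V = False:
  (~A | C | ~Q | V) forces C = True.
  (~A | ~C | G) forces G = True.
  clause (~C | ~G | ~Q) is falsified — backtrack.
So V = True.
  then (N | ~V) forces N = True.
Set C = False.
  then (C | R) forces R = True.
  then (~A | C | ~G) forces G = False.
All clauses satisfied.

Q = True, A = True, V = True, C = False, N = True, S = True, G = False, R = True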